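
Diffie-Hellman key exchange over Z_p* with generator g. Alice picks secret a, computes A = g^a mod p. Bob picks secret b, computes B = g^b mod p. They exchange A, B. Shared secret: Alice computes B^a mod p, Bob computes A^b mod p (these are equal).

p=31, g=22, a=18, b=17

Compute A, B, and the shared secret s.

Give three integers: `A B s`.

Answer: 16 12 8

Derivation:
A = 22^18 mod 31  (bits of 18 = 10010)
  bit 0 = 1: r = r^2 * 22 mod 31 = 1^2 * 22 = 1*22 = 22
  bit 1 = 0: r = r^2 mod 31 = 22^2 = 19
  bit 2 = 0: r = r^2 mod 31 = 19^2 = 20
  bit 3 = 1: r = r^2 * 22 mod 31 = 20^2 * 22 = 28*22 = 27
  bit 4 = 0: r = r^2 mod 31 = 27^2 = 16
  -> A = 16
B = 22^17 mod 31  (bits of 17 = 10001)
  bit 0 = 1: r = r^2 * 22 mod 31 = 1^2 * 22 = 1*22 = 22
  bit 1 = 0: r = r^2 mod 31 = 22^2 = 19
  bit 2 = 0: r = r^2 mod 31 = 19^2 = 20
  bit 3 = 0: r = r^2 mod 31 = 20^2 = 28
  bit 4 = 1: r = r^2 * 22 mod 31 = 28^2 * 22 = 9*22 = 12
  -> B = 12
s = B^a = 12^18 mod 31  (bits of 18 = 10010)
  bit 0 = 1: r = r^2 * 12 mod 31 = 1^2 * 12 = 1*12 = 12
  bit 1 = 0: r = r^2 mod 31 = 12^2 = 20
  bit 2 = 0: r = r^2 mod 31 = 20^2 = 28
  bit 3 = 1: r = r^2 * 12 mod 31 = 28^2 * 12 = 9*12 = 15
  bit 4 = 0: r = r^2 mod 31 = 15^2 = 8
  -> s = B^a = 8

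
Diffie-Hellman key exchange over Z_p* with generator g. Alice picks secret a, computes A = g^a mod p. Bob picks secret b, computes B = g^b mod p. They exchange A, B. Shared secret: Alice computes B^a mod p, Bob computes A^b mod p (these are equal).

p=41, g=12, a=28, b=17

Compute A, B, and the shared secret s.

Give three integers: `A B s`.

A = 12^28 mod 41  (bits of 28 = 11100)
  bit 0 = 1: r = r^2 * 12 mod 41 = 1^2 * 12 = 1*12 = 12
  bit 1 = 1: r = r^2 * 12 mod 41 = 12^2 * 12 = 21*12 = 6
  bit 2 = 1: r = r^2 * 12 mod 41 = 6^2 * 12 = 36*12 = 22
  bit 3 = 0: r = r^2 mod 41 = 22^2 = 33
  bit 4 = 0: r = r^2 mod 41 = 33^2 = 23
  -> A = 23
B = 12^17 mod 41  (bits of 17 = 10001)
  bit 0 = 1: r = r^2 * 12 mod 41 = 1^2 * 12 = 1*12 = 12
  bit 1 = 0: r = r^2 mod 41 = 12^2 = 21
  bit 2 = 0: r = r^2 mod 41 = 21^2 = 31
  bit 3 = 0: r = r^2 mod 41 = 31^2 = 18
  bit 4 = 1: r = r^2 * 12 mod 41 = 18^2 * 12 = 37*12 = 34
  -> B = 34
s = B^a = 34^28 mod 41  (bits of 28 = 11100)
  bit 0 = 1: r = r^2 * 34 mod 41 = 1^2 * 34 = 1*34 = 34
  bit 1 = 1: r = r^2 * 34 mod 41 = 34^2 * 34 = 8*34 = 26
  bit 2 = 1: r = r^2 * 34 mod 41 = 26^2 * 34 = 20*34 = 24
  bit 3 = 0: r = r^2 mod 41 = 24^2 = 2
  bit 4 = 0: r = r^2 mod 41 = 2^2 = 4
  -> s = B^a = 4

Answer: 23 34 4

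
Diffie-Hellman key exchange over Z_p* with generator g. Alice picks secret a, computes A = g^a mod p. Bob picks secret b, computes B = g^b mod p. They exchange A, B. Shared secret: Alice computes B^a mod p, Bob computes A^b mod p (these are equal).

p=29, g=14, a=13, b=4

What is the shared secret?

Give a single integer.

A = 14^13 mod 29  (bits of 13 = 1101)
  bit 0 = 1: r = r^2 * 14 mod 29 = 1^2 * 14 = 1*14 = 14
  bit 1 = 1: r = r^2 * 14 mod 29 = 14^2 * 14 = 22*14 = 18
  bit 2 = 0: r = r^2 mod 29 = 18^2 = 5
  bit 3 = 1: r = r^2 * 14 mod 29 = 5^2 * 14 = 25*14 = 2
  -> A = 2
B = 14^4 mod 29  (bits of 4 = 100)
  bit 0 = 1: r = r^2 * 14 mod 29 = 1^2 * 14 = 1*14 = 14
  bit 1 = 0: r = r^2 mod 29 = 14^2 = 22
  bit 2 = 0: r = r^2 mod 29 = 22^2 = 20
  -> B = 20
s = B^a = 20^13 mod 29  (bits of 13 = 1101)
  bit 0 = 1: r = r^2 * 20 mod 29 = 1^2 * 20 = 1*20 = 20
  bit 1 = 1: r = r^2 * 20 mod 29 = 20^2 * 20 = 23*20 = 25
  bit 2 = 0: r = r^2 mod 29 = 25^2 = 16
  bit 3 = 1: r = r^2 * 20 mod 29 = 16^2 * 20 = 24*20 = 16
  -> s = B^a = 16

Answer: 16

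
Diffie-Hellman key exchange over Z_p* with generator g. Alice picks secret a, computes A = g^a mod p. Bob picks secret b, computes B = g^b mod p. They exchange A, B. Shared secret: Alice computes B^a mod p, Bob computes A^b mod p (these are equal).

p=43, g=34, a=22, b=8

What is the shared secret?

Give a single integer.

Answer: 23

Derivation:
A = 34^22 mod 43  (bits of 22 = 10110)
  bit 0 = 1: r = r^2 * 34 mod 43 = 1^2 * 34 = 1*34 = 34
  bit 1 = 0: r = r^2 mod 43 = 34^2 = 38
  bit 2 = 1: r = r^2 * 34 mod 43 = 38^2 * 34 = 25*34 = 33
  bit 3 = 1: r = r^2 * 34 mod 43 = 33^2 * 34 = 14*34 = 3
  bit 4 = 0: r = r^2 mod 43 = 3^2 = 9
  -> A = 9
B = 34^8 mod 43  (bits of 8 = 1000)
  bit 0 = 1: r = r^2 * 34 mod 43 = 1^2 * 34 = 1*34 = 34
  bit 1 = 0: r = r^2 mod 43 = 34^2 = 38
  bit 2 = 0: r = r^2 mod 43 = 38^2 = 25
  bit 3 = 0: r = r^2 mod 43 = 25^2 = 23
  -> B = 23
s = B^a = 23^22 mod 43  (bits of 22 = 10110)
  bit 0 = 1: r = r^2 * 23 mod 43 = 1^2 * 23 = 1*23 = 23
  bit 1 = 0: r = r^2 mod 43 = 23^2 = 13
  bit 2 = 1: r = r^2 * 23 mod 43 = 13^2 * 23 = 40*23 = 17
  bit 3 = 1: r = r^2 * 23 mod 43 = 17^2 * 23 = 31*23 = 25
  bit 4 = 0: r = r^2 mod 43 = 25^2 = 23
  -> s = B^a = 23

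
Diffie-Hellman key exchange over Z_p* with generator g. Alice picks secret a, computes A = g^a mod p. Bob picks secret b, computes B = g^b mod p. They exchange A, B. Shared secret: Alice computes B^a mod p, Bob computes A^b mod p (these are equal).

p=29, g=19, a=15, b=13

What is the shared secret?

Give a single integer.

A = 19^15 mod 29  (bits of 15 = 1111)
  bit 0 = 1: r = r^2 * 19 mod 29 = 1^2 * 19 = 1*19 = 19
  bit 1 = 1: r = r^2 * 19 mod 29 = 19^2 * 19 = 13*19 = 15
  bit 2 = 1: r = r^2 * 19 mod 29 = 15^2 * 19 = 22*19 = 12
  bit 3 = 1: r = r^2 * 19 mod 29 = 12^2 * 19 = 28*19 = 10
  -> A = 10
B = 19^13 mod 29  (bits of 13 = 1101)
  bit 0 = 1: r = r^2 * 19 mod 29 = 1^2 * 19 = 1*19 = 19
  bit 1 = 1: r = r^2 * 19 mod 29 = 19^2 * 19 = 13*19 = 15
  bit 2 = 0: r = r^2 mod 29 = 15^2 = 22
  bit 3 = 1: r = r^2 * 19 mod 29 = 22^2 * 19 = 20*19 = 3
  -> B = 3
s = B^a = 3^15 mod 29  (bits of 15 = 1111)
  bit 0 = 1: r = r^2 * 3 mod 29 = 1^2 * 3 = 1*3 = 3
  bit 1 = 1: r = r^2 * 3 mod 29 = 3^2 * 3 = 9*3 = 27
  bit 2 = 1: r = r^2 * 3 mod 29 = 27^2 * 3 = 4*3 = 12
  bit 3 = 1: r = r^2 * 3 mod 29 = 12^2 * 3 = 28*3 = 26
  -> s = B^a = 26

Answer: 26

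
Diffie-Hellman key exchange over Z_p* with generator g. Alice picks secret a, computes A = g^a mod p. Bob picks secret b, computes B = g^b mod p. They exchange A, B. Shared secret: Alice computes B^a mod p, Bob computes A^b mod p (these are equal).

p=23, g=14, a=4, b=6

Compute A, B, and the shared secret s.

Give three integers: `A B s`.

A = 14^4 mod 23  (bits of 4 = 100)
  bit 0 = 1: r = r^2 * 14 mod 23 = 1^2 * 14 = 1*14 = 14
  bit 1 = 0: r = r^2 mod 23 = 14^2 = 12
  bit 2 = 0: r = r^2 mod 23 = 12^2 = 6
  -> A = 6
B = 14^6 mod 23  (bits of 6 = 110)
  bit 0 = 1: r = r^2 * 14 mod 23 = 1^2 * 14 = 1*14 = 14
  bit 1 = 1: r = r^2 * 14 mod 23 = 14^2 * 14 = 12*14 = 7
  bit 2 = 0: r = r^2 mod 23 = 7^2 = 3
  -> B = 3
s = B^a = 3^4 mod 23  (bits of 4 = 100)
  bit 0 = 1: r = r^2 * 3 mod 23 = 1^2 * 3 = 1*3 = 3
  bit 1 = 0: r = r^2 mod 23 = 3^2 = 9
  bit 2 = 0: r = r^2 mod 23 = 9^2 = 12
  -> s = B^a = 12

Answer: 6 3 12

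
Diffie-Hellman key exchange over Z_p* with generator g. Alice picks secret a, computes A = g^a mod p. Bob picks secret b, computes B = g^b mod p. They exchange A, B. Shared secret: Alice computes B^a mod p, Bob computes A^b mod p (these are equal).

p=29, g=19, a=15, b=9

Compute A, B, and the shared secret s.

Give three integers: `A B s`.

Answer: 10 11 18

Derivation:
A = 19^15 mod 29  (bits of 15 = 1111)
  bit 0 = 1: r = r^2 * 19 mod 29 = 1^2 * 19 = 1*19 = 19
  bit 1 = 1: r = r^2 * 19 mod 29 = 19^2 * 19 = 13*19 = 15
  bit 2 = 1: r = r^2 * 19 mod 29 = 15^2 * 19 = 22*19 = 12
  bit 3 = 1: r = r^2 * 19 mod 29 = 12^2 * 19 = 28*19 = 10
  -> A = 10
B = 19^9 mod 29  (bits of 9 = 1001)
  bit 0 = 1: r = r^2 * 19 mod 29 = 1^2 * 19 = 1*19 = 19
  bit 1 = 0: r = r^2 mod 29 = 19^2 = 13
  bit 2 = 0: r = r^2 mod 29 = 13^2 = 24
  bit 3 = 1: r = r^2 * 19 mod 29 = 24^2 * 19 = 25*19 = 11
  -> B = 11
s = B^a = 11^15 mod 29  (bits of 15 = 1111)
  bit 0 = 1: r = r^2 * 11 mod 29 = 1^2 * 11 = 1*11 = 11
  bit 1 = 1: r = r^2 * 11 mod 29 = 11^2 * 11 = 5*11 = 26
  bit 2 = 1: r = r^2 * 11 mod 29 = 26^2 * 11 = 9*11 = 12
  bit 3 = 1: r = r^2 * 11 mod 29 = 12^2 * 11 = 28*11 = 18
  -> s = B^a = 18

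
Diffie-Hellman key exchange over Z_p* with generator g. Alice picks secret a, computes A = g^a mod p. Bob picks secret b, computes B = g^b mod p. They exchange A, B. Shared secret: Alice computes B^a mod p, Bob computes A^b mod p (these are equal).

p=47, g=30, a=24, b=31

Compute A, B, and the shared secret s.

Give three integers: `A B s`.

Answer: 17 43 4

Derivation:
A = 30^24 mod 47  (bits of 24 = 11000)
  bit 0 = 1: r = r^2 * 30 mod 47 = 1^2 * 30 = 1*30 = 30
  bit 1 = 1: r = r^2 * 30 mod 47 = 30^2 * 30 = 7*30 = 22
  bit 2 = 0: r = r^2 mod 47 = 22^2 = 14
  bit 3 = 0: r = r^2 mod 47 = 14^2 = 8
  bit 4 = 0: r = r^2 mod 47 = 8^2 = 17
  -> A = 17
B = 30^31 mod 47  (bits of 31 = 11111)
  bit 0 = 1: r = r^2 * 30 mod 47 = 1^2 * 30 = 1*30 = 30
  bit 1 = 1: r = r^2 * 30 mod 47 = 30^2 * 30 = 7*30 = 22
  bit 2 = 1: r = r^2 * 30 mod 47 = 22^2 * 30 = 14*30 = 44
  bit 3 = 1: r = r^2 * 30 mod 47 = 44^2 * 30 = 9*30 = 35
  bit 4 = 1: r = r^2 * 30 mod 47 = 35^2 * 30 = 3*30 = 43
  -> B = 43
s = B^a = 43^24 mod 47  (bits of 24 = 11000)
  bit 0 = 1: r = r^2 * 43 mod 47 = 1^2 * 43 = 1*43 = 43
  bit 1 = 1: r = r^2 * 43 mod 47 = 43^2 * 43 = 16*43 = 30
  bit 2 = 0: r = r^2 mod 47 = 30^2 = 7
  bit 3 = 0: r = r^2 mod 47 = 7^2 = 2
  bit 4 = 0: r = r^2 mod 47 = 2^2 = 4
  -> s = B^a = 4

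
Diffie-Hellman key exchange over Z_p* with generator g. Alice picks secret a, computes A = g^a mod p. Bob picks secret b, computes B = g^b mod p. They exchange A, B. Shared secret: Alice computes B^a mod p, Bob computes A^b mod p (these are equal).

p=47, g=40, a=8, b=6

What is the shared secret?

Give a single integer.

A = 40^8 mod 47  (bits of 8 = 1000)
  bit 0 = 1: r = r^2 * 40 mod 47 = 1^2 * 40 = 1*40 = 40
  bit 1 = 0: r = r^2 mod 47 = 40^2 = 2
  bit 2 = 0: r = r^2 mod 47 = 2^2 = 4
  bit 3 = 0: r = r^2 mod 47 = 4^2 = 16
  -> A = 16
B = 40^6 mod 47  (bits of 6 = 110)
  bit 0 = 1: r = r^2 * 40 mod 47 = 1^2 * 40 = 1*40 = 40
  bit 1 = 1: r = r^2 * 40 mod 47 = 40^2 * 40 = 2*40 = 33
  bit 2 = 0: r = r^2 mod 47 = 33^2 = 8
  -> B = 8
s = B^a = 8^8 mod 47  (bits of 8 = 1000)
  bit 0 = 1: r = r^2 * 8 mod 47 = 1^2 * 8 = 1*8 = 8
  bit 1 = 0: r = r^2 mod 47 = 8^2 = 17
  bit 2 = 0: r = r^2 mod 47 = 17^2 = 7
  bit 3 = 0: r = r^2 mod 47 = 7^2 = 2
  -> s = B^a = 2

Answer: 2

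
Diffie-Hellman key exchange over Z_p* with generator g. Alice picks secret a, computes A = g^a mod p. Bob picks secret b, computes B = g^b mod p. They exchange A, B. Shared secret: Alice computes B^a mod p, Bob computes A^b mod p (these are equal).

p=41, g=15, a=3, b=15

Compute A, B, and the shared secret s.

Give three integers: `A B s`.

Answer: 13 38 14

Derivation:
A = 15^3 mod 41  (bits of 3 = 11)
  bit 0 = 1: r = r^2 * 15 mod 41 = 1^2 * 15 = 1*15 = 15
  bit 1 = 1: r = r^2 * 15 mod 41 = 15^2 * 15 = 20*15 = 13
  -> A = 13
B = 15^15 mod 41  (bits of 15 = 1111)
  bit 0 = 1: r = r^2 * 15 mod 41 = 1^2 * 15 = 1*15 = 15
  bit 1 = 1: r = r^2 * 15 mod 41 = 15^2 * 15 = 20*15 = 13
  bit 2 = 1: r = r^2 * 15 mod 41 = 13^2 * 15 = 5*15 = 34
  bit 3 = 1: r = r^2 * 15 mod 41 = 34^2 * 15 = 8*15 = 38
  -> B = 38
s = B^a = 38^3 mod 41  (bits of 3 = 11)
  bit 0 = 1: r = r^2 * 38 mod 41 = 1^2 * 38 = 1*38 = 38
  bit 1 = 1: r = r^2 * 38 mod 41 = 38^2 * 38 = 9*38 = 14
  -> s = B^a = 14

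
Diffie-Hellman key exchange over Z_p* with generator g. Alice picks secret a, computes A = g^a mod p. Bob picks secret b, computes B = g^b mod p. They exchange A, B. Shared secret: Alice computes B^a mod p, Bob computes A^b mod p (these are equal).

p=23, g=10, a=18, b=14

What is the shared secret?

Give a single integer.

Answer: 16

Derivation:
A = 10^18 mod 23  (bits of 18 = 10010)
  bit 0 = 1: r = r^2 * 10 mod 23 = 1^2 * 10 = 1*10 = 10
  bit 1 = 0: r = r^2 mod 23 = 10^2 = 8
  bit 2 = 0: r = r^2 mod 23 = 8^2 = 18
  bit 3 = 1: r = r^2 * 10 mod 23 = 18^2 * 10 = 2*10 = 20
  bit 4 = 0: r = r^2 mod 23 = 20^2 = 9
  -> A = 9
B = 10^14 mod 23  (bits of 14 = 1110)
  bit 0 = 1: r = r^2 * 10 mod 23 = 1^2 * 10 = 1*10 = 10
  bit 1 = 1: r = r^2 * 10 mod 23 = 10^2 * 10 = 8*10 = 11
  bit 2 = 1: r = r^2 * 10 mod 23 = 11^2 * 10 = 6*10 = 14
  bit 3 = 0: r = r^2 mod 23 = 14^2 = 12
  -> B = 12
s = B^a = 12^18 mod 23  (bits of 18 = 10010)
  bit 0 = 1: r = r^2 * 12 mod 23 = 1^2 * 12 = 1*12 = 12
  bit 1 = 0: r = r^2 mod 23 = 12^2 = 6
  bit 2 = 0: r = r^2 mod 23 = 6^2 = 13
  bit 3 = 1: r = r^2 * 12 mod 23 = 13^2 * 12 = 8*12 = 4
  bit 4 = 0: r = r^2 mod 23 = 4^2 = 16
  -> s = B^a = 16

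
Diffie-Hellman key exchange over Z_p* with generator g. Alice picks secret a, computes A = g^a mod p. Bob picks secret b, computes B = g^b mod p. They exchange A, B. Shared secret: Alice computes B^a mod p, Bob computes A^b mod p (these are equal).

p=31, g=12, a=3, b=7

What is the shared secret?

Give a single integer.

Answer: 29

Derivation:
A = 12^3 mod 31  (bits of 3 = 11)
  bit 0 = 1: r = r^2 * 12 mod 31 = 1^2 * 12 = 1*12 = 12
  bit 1 = 1: r = r^2 * 12 mod 31 = 12^2 * 12 = 20*12 = 23
  -> A = 23
B = 12^7 mod 31  (bits of 7 = 111)
  bit 0 = 1: r = r^2 * 12 mod 31 = 1^2 * 12 = 1*12 = 12
  bit 1 = 1: r = r^2 * 12 mod 31 = 12^2 * 12 = 20*12 = 23
  bit 2 = 1: r = r^2 * 12 mod 31 = 23^2 * 12 = 2*12 = 24
  -> B = 24
s = B^a = 24^3 mod 31  (bits of 3 = 11)
  bit 0 = 1: r = r^2 * 24 mod 31 = 1^2 * 24 = 1*24 = 24
  bit 1 = 1: r = r^2 * 24 mod 31 = 24^2 * 24 = 18*24 = 29
  -> s = B^a = 29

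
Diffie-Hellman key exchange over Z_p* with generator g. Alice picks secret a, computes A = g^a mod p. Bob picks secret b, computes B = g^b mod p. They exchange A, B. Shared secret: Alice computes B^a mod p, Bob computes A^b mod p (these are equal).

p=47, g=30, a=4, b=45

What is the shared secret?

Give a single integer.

Answer: 24

Derivation:
A = 30^4 mod 47  (bits of 4 = 100)
  bit 0 = 1: r = r^2 * 30 mod 47 = 1^2 * 30 = 1*30 = 30
  bit 1 = 0: r = r^2 mod 47 = 30^2 = 7
  bit 2 = 0: r = r^2 mod 47 = 7^2 = 2
  -> A = 2
B = 30^45 mod 47  (bits of 45 = 101101)
  bit 0 = 1: r = r^2 * 30 mod 47 = 1^2 * 30 = 1*30 = 30
  bit 1 = 0: r = r^2 mod 47 = 30^2 = 7
  bit 2 = 1: r = r^2 * 30 mod 47 = 7^2 * 30 = 2*30 = 13
  bit 3 = 1: r = r^2 * 30 mod 47 = 13^2 * 30 = 28*30 = 41
  bit 4 = 0: r = r^2 mod 47 = 41^2 = 36
  bit 5 = 1: r = r^2 * 30 mod 47 = 36^2 * 30 = 27*30 = 11
  -> B = 11
s = B^a = 11^4 mod 47  (bits of 4 = 100)
  bit 0 = 1: r = r^2 * 11 mod 47 = 1^2 * 11 = 1*11 = 11
  bit 1 = 0: r = r^2 mod 47 = 11^2 = 27
  bit 2 = 0: r = r^2 mod 47 = 27^2 = 24
  -> s = B^a = 24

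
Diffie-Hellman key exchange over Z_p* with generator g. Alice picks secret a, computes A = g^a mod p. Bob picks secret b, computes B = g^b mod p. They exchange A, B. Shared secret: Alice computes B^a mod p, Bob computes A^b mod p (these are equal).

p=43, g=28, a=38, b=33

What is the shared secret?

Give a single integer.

A = 28^38 mod 43  (bits of 38 = 100110)
  bit 0 = 1: r = r^2 * 28 mod 43 = 1^2 * 28 = 1*28 = 28
  bit 1 = 0: r = r^2 mod 43 = 28^2 = 10
  bit 2 = 0: r = r^2 mod 43 = 10^2 = 14
  bit 3 = 1: r = r^2 * 28 mod 43 = 14^2 * 28 = 24*28 = 27
  bit 4 = 1: r = r^2 * 28 mod 43 = 27^2 * 28 = 41*28 = 30
  bit 5 = 0: r = r^2 mod 43 = 30^2 = 40
  -> A = 40
B = 28^33 mod 43  (bits of 33 = 100001)
  bit 0 = 1: r = r^2 * 28 mod 43 = 1^2 * 28 = 1*28 = 28
  bit 1 = 0: r = r^2 mod 43 = 28^2 = 10
  bit 2 = 0: r = r^2 mod 43 = 10^2 = 14
  bit 3 = 0: r = r^2 mod 43 = 14^2 = 24
  bit 4 = 0: r = r^2 mod 43 = 24^2 = 17
  bit 5 = 1: r = r^2 * 28 mod 43 = 17^2 * 28 = 31*28 = 8
  -> B = 8
s = B^a = 8^38 mod 43  (bits of 38 = 100110)
  bit 0 = 1: r = r^2 * 8 mod 43 = 1^2 * 8 = 1*8 = 8
  bit 1 = 0: r = r^2 mod 43 = 8^2 = 21
  bit 2 = 0: r = r^2 mod 43 = 21^2 = 11
  bit 3 = 1: r = r^2 * 8 mod 43 = 11^2 * 8 = 35*8 = 22
  bit 4 = 1: r = r^2 * 8 mod 43 = 22^2 * 8 = 11*8 = 2
  bit 5 = 0: r = r^2 mod 43 = 2^2 = 4
  -> s = B^a = 4

Answer: 4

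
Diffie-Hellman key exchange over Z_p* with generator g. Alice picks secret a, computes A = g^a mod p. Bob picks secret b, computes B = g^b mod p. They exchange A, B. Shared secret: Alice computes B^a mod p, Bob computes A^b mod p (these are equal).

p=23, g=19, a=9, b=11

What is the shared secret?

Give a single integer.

A = 19^9 mod 23  (bits of 9 = 1001)
  bit 0 = 1: r = r^2 * 19 mod 23 = 1^2 * 19 = 1*19 = 19
  bit 1 = 0: r = r^2 mod 23 = 19^2 = 16
  bit 2 = 0: r = r^2 mod 23 = 16^2 = 3
  bit 3 = 1: r = r^2 * 19 mod 23 = 3^2 * 19 = 9*19 = 10
  -> A = 10
B = 19^11 mod 23  (bits of 11 = 1011)
  bit 0 = 1: r = r^2 * 19 mod 23 = 1^2 * 19 = 1*19 = 19
  bit 1 = 0: r = r^2 mod 23 = 19^2 = 16
  bit 2 = 1: r = r^2 * 19 mod 23 = 16^2 * 19 = 3*19 = 11
  bit 3 = 1: r = r^2 * 19 mod 23 = 11^2 * 19 = 6*19 = 22
  -> B = 22
s = B^a = 22^9 mod 23  (bits of 9 = 1001)
  bit 0 = 1: r = r^2 * 22 mod 23 = 1^2 * 22 = 1*22 = 22
  bit 1 = 0: r = r^2 mod 23 = 22^2 = 1
  bit 2 = 0: r = r^2 mod 23 = 1^2 = 1
  bit 3 = 1: r = r^2 * 22 mod 23 = 1^2 * 22 = 1*22 = 22
  -> s = B^a = 22

Answer: 22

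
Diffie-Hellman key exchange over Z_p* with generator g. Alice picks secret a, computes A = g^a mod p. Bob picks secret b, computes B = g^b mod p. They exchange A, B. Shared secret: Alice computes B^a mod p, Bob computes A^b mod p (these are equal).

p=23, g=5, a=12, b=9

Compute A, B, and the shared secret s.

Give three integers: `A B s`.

Answer: 18 11 12

Derivation:
A = 5^12 mod 23  (bits of 12 = 1100)
  bit 0 = 1: r = r^2 * 5 mod 23 = 1^2 * 5 = 1*5 = 5
  bit 1 = 1: r = r^2 * 5 mod 23 = 5^2 * 5 = 2*5 = 10
  bit 2 = 0: r = r^2 mod 23 = 10^2 = 8
  bit 3 = 0: r = r^2 mod 23 = 8^2 = 18
  -> A = 18
B = 5^9 mod 23  (bits of 9 = 1001)
  bit 0 = 1: r = r^2 * 5 mod 23 = 1^2 * 5 = 1*5 = 5
  bit 1 = 0: r = r^2 mod 23 = 5^2 = 2
  bit 2 = 0: r = r^2 mod 23 = 2^2 = 4
  bit 3 = 1: r = r^2 * 5 mod 23 = 4^2 * 5 = 16*5 = 11
  -> B = 11
s = B^a = 11^12 mod 23  (bits of 12 = 1100)
  bit 0 = 1: r = r^2 * 11 mod 23 = 1^2 * 11 = 1*11 = 11
  bit 1 = 1: r = r^2 * 11 mod 23 = 11^2 * 11 = 6*11 = 20
  bit 2 = 0: r = r^2 mod 23 = 20^2 = 9
  bit 3 = 0: r = r^2 mod 23 = 9^2 = 12
  -> s = B^a = 12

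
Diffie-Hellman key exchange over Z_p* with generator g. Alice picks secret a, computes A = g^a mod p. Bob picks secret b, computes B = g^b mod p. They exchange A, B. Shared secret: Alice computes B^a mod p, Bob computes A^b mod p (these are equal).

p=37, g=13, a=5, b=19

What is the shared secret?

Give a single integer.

Answer: 2

Derivation:
A = 13^5 mod 37  (bits of 5 = 101)
  bit 0 = 1: r = r^2 * 13 mod 37 = 1^2 * 13 = 1*13 = 13
  bit 1 = 0: r = r^2 mod 37 = 13^2 = 21
  bit 2 = 1: r = r^2 * 13 mod 37 = 21^2 * 13 = 34*13 = 35
  -> A = 35
B = 13^19 mod 37  (bits of 19 = 10011)
  bit 0 = 1: r = r^2 * 13 mod 37 = 1^2 * 13 = 1*13 = 13
  bit 1 = 0: r = r^2 mod 37 = 13^2 = 21
  bit 2 = 0: r = r^2 mod 37 = 21^2 = 34
  bit 3 = 1: r = r^2 * 13 mod 37 = 34^2 * 13 = 9*13 = 6
  bit 4 = 1: r = r^2 * 13 mod 37 = 6^2 * 13 = 36*13 = 24
  -> B = 24
s = B^a = 24^5 mod 37  (bits of 5 = 101)
  bit 0 = 1: r = r^2 * 24 mod 37 = 1^2 * 24 = 1*24 = 24
  bit 1 = 0: r = r^2 mod 37 = 24^2 = 21
  bit 2 = 1: r = r^2 * 24 mod 37 = 21^2 * 24 = 34*24 = 2
  -> s = B^a = 2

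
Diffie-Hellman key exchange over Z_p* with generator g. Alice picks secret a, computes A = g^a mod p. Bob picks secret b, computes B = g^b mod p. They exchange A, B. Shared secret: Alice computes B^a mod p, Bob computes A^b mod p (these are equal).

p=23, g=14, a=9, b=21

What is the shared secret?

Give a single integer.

Answer: 11

Derivation:
A = 14^9 mod 23  (bits of 9 = 1001)
  bit 0 = 1: r = r^2 * 14 mod 23 = 1^2 * 14 = 1*14 = 14
  bit 1 = 0: r = r^2 mod 23 = 14^2 = 12
  bit 2 = 0: r = r^2 mod 23 = 12^2 = 6
  bit 3 = 1: r = r^2 * 14 mod 23 = 6^2 * 14 = 13*14 = 21
  -> A = 21
B = 14^21 mod 23  (bits of 21 = 10101)
  bit 0 = 1: r = r^2 * 14 mod 23 = 1^2 * 14 = 1*14 = 14
  bit 1 = 0: r = r^2 mod 23 = 14^2 = 12
  bit 2 = 1: r = r^2 * 14 mod 23 = 12^2 * 14 = 6*14 = 15
  bit 3 = 0: r = r^2 mod 23 = 15^2 = 18
  bit 4 = 1: r = r^2 * 14 mod 23 = 18^2 * 14 = 2*14 = 5
  -> B = 5
s = B^a = 5^9 mod 23  (bits of 9 = 1001)
  bit 0 = 1: r = r^2 * 5 mod 23 = 1^2 * 5 = 1*5 = 5
  bit 1 = 0: r = r^2 mod 23 = 5^2 = 2
  bit 2 = 0: r = r^2 mod 23 = 2^2 = 4
  bit 3 = 1: r = r^2 * 5 mod 23 = 4^2 * 5 = 16*5 = 11
  -> s = B^a = 11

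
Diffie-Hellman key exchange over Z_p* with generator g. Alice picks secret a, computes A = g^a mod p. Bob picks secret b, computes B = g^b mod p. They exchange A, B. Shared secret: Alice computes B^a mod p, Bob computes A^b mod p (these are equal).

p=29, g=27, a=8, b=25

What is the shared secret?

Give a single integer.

A = 27^8 mod 29  (bits of 8 = 1000)
  bit 0 = 1: r = r^2 * 27 mod 29 = 1^2 * 27 = 1*27 = 27
  bit 1 = 0: r = r^2 mod 29 = 27^2 = 4
  bit 2 = 0: r = r^2 mod 29 = 4^2 = 16
  bit 3 = 0: r = r^2 mod 29 = 16^2 = 24
  -> A = 24
B = 27^25 mod 29  (bits of 25 = 11001)
  bit 0 = 1: r = r^2 * 27 mod 29 = 1^2 * 27 = 1*27 = 27
  bit 1 = 1: r = r^2 * 27 mod 29 = 27^2 * 27 = 4*27 = 21
  bit 2 = 0: r = r^2 mod 29 = 21^2 = 6
  bit 3 = 0: r = r^2 mod 29 = 6^2 = 7
  bit 4 = 1: r = r^2 * 27 mod 29 = 7^2 * 27 = 20*27 = 18
  -> B = 18
s = B^a = 18^8 mod 29  (bits of 8 = 1000)
  bit 0 = 1: r = r^2 * 18 mod 29 = 1^2 * 18 = 1*18 = 18
  bit 1 = 0: r = r^2 mod 29 = 18^2 = 5
  bit 2 = 0: r = r^2 mod 29 = 5^2 = 25
  bit 3 = 0: r = r^2 mod 29 = 25^2 = 16
  -> s = B^a = 16

Answer: 16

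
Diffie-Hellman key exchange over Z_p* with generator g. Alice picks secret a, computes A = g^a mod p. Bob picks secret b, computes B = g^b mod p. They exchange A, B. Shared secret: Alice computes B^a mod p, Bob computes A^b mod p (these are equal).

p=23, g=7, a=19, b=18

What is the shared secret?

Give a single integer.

A = 7^19 mod 23  (bits of 19 = 10011)
  bit 0 = 1: r = r^2 * 7 mod 23 = 1^2 * 7 = 1*7 = 7
  bit 1 = 0: r = r^2 mod 23 = 7^2 = 3
  bit 2 = 0: r = r^2 mod 23 = 3^2 = 9
  bit 3 = 1: r = r^2 * 7 mod 23 = 9^2 * 7 = 12*7 = 15
  bit 4 = 1: r = r^2 * 7 mod 23 = 15^2 * 7 = 18*7 = 11
  -> A = 11
B = 7^18 mod 23  (bits of 18 = 10010)
  bit 0 = 1: r = r^2 * 7 mod 23 = 1^2 * 7 = 1*7 = 7
  bit 1 = 0: r = r^2 mod 23 = 7^2 = 3
  bit 2 = 0: r = r^2 mod 23 = 3^2 = 9
  bit 3 = 1: r = r^2 * 7 mod 23 = 9^2 * 7 = 12*7 = 15
  bit 4 = 0: r = r^2 mod 23 = 15^2 = 18
  -> B = 18
s = B^a = 18^19 mod 23  (bits of 19 = 10011)
  bit 0 = 1: r = r^2 * 18 mod 23 = 1^2 * 18 = 1*18 = 18
  bit 1 = 0: r = r^2 mod 23 = 18^2 = 2
  bit 2 = 0: r = r^2 mod 23 = 2^2 = 4
  bit 3 = 1: r = r^2 * 18 mod 23 = 4^2 * 18 = 16*18 = 12
  bit 4 = 1: r = r^2 * 18 mod 23 = 12^2 * 18 = 6*18 = 16
  -> s = B^a = 16

Answer: 16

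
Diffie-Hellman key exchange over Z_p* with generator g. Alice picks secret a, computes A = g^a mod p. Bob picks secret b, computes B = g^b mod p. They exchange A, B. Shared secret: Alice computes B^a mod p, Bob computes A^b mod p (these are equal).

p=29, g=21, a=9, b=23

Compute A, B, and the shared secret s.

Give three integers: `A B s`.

A = 21^9 mod 29  (bits of 9 = 1001)
  bit 0 = 1: r = r^2 * 21 mod 29 = 1^2 * 21 = 1*21 = 21
  bit 1 = 0: r = r^2 mod 29 = 21^2 = 6
  bit 2 = 0: r = r^2 mod 29 = 6^2 = 7
  bit 3 = 1: r = r^2 * 21 mod 29 = 7^2 * 21 = 20*21 = 14
  -> A = 14
B = 21^23 mod 29  (bits of 23 = 10111)
  bit 0 = 1: r = r^2 * 21 mod 29 = 1^2 * 21 = 1*21 = 21
  bit 1 = 0: r = r^2 mod 29 = 21^2 = 6
  bit 2 = 1: r = r^2 * 21 mod 29 = 6^2 * 21 = 7*21 = 2
  bit 3 = 1: r = r^2 * 21 mod 29 = 2^2 * 21 = 4*21 = 26
  bit 4 = 1: r = r^2 * 21 mod 29 = 26^2 * 21 = 9*21 = 15
  -> B = 15
s = B^a = 15^9 mod 29  (bits of 9 = 1001)
  bit 0 = 1: r = r^2 * 15 mod 29 = 1^2 * 15 = 1*15 = 15
  bit 1 = 0: r = r^2 mod 29 = 15^2 = 22
  bit 2 = 0: r = r^2 mod 29 = 22^2 = 20
  bit 3 = 1: r = r^2 * 15 mod 29 = 20^2 * 15 = 23*15 = 26
  -> s = B^a = 26

Answer: 14 15 26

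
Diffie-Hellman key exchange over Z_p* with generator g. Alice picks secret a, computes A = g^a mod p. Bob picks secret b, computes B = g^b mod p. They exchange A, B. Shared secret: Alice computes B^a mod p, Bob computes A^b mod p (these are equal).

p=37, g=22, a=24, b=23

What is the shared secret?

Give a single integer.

A = 22^24 mod 37  (bits of 24 = 11000)
  bit 0 = 1: r = r^2 * 22 mod 37 = 1^2 * 22 = 1*22 = 22
  bit 1 = 1: r = r^2 * 22 mod 37 = 22^2 * 22 = 3*22 = 29
  bit 2 = 0: r = r^2 mod 37 = 29^2 = 27
  bit 3 = 0: r = r^2 mod 37 = 27^2 = 26
  bit 4 = 0: r = r^2 mod 37 = 26^2 = 10
  -> A = 10
B = 22^23 mod 37  (bits of 23 = 10111)
  bit 0 = 1: r = r^2 * 22 mod 37 = 1^2 * 22 = 1*22 = 22
  bit 1 = 0: r = r^2 mod 37 = 22^2 = 3
  bit 2 = 1: r = r^2 * 22 mod 37 = 3^2 * 22 = 9*22 = 13
  bit 3 = 1: r = r^2 * 22 mod 37 = 13^2 * 22 = 21*22 = 18
  bit 4 = 1: r = r^2 * 22 mod 37 = 18^2 * 22 = 28*22 = 24
  -> B = 24
s = B^a = 24^24 mod 37  (bits of 24 = 11000)
  bit 0 = 1: r = r^2 * 24 mod 37 = 1^2 * 24 = 1*24 = 24
  bit 1 = 1: r = r^2 * 24 mod 37 = 24^2 * 24 = 21*24 = 23
  bit 2 = 0: r = r^2 mod 37 = 23^2 = 11
  bit 3 = 0: r = r^2 mod 37 = 11^2 = 10
  bit 4 = 0: r = r^2 mod 37 = 10^2 = 26
  -> s = B^a = 26

Answer: 26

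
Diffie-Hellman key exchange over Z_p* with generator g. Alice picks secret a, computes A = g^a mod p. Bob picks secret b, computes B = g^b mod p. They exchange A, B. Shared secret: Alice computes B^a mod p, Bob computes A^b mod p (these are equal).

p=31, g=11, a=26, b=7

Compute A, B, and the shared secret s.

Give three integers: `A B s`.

A = 11^26 mod 31  (bits of 26 = 11010)
  bit 0 = 1: r = r^2 * 11 mod 31 = 1^2 * 11 = 1*11 = 11
  bit 1 = 1: r = r^2 * 11 mod 31 = 11^2 * 11 = 28*11 = 29
  bit 2 = 0: r = r^2 mod 31 = 29^2 = 4
  bit 3 = 1: r = r^2 * 11 mod 31 = 4^2 * 11 = 16*11 = 21
  bit 4 = 0: r = r^2 mod 31 = 21^2 = 7
  -> A = 7
B = 11^7 mod 31  (bits of 7 = 111)
  bit 0 = 1: r = r^2 * 11 mod 31 = 1^2 * 11 = 1*11 = 11
  bit 1 = 1: r = r^2 * 11 mod 31 = 11^2 * 11 = 28*11 = 29
  bit 2 = 1: r = r^2 * 11 mod 31 = 29^2 * 11 = 4*11 = 13
  -> B = 13
s = B^a = 13^26 mod 31  (bits of 26 = 11010)
  bit 0 = 1: r = r^2 * 13 mod 31 = 1^2 * 13 = 1*13 = 13
  bit 1 = 1: r = r^2 * 13 mod 31 = 13^2 * 13 = 14*13 = 27
  bit 2 = 0: r = r^2 mod 31 = 27^2 = 16
  bit 3 = 1: r = r^2 * 13 mod 31 = 16^2 * 13 = 8*13 = 11
  bit 4 = 0: r = r^2 mod 31 = 11^2 = 28
  -> s = B^a = 28

Answer: 7 13 28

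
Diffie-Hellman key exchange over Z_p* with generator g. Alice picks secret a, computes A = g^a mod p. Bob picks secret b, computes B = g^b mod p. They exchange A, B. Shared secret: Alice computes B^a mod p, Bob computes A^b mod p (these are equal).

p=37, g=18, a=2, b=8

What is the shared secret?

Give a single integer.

Answer: 33

Derivation:
A = 18^2 mod 37  (bits of 2 = 10)
  bit 0 = 1: r = r^2 * 18 mod 37 = 1^2 * 18 = 1*18 = 18
  bit 1 = 0: r = r^2 mod 37 = 18^2 = 28
  -> A = 28
B = 18^8 mod 37  (bits of 8 = 1000)
  bit 0 = 1: r = r^2 * 18 mod 37 = 1^2 * 18 = 1*18 = 18
  bit 1 = 0: r = r^2 mod 37 = 18^2 = 28
  bit 2 = 0: r = r^2 mod 37 = 28^2 = 7
  bit 3 = 0: r = r^2 mod 37 = 7^2 = 12
  -> B = 12
s = B^a = 12^2 mod 37  (bits of 2 = 10)
  bit 0 = 1: r = r^2 * 12 mod 37 = 1^2 * 12 = 1*12 = 12
  bit 1 = 0: r = r^2 mod 37 = 12^2 = 33
  -> s = B^a = 33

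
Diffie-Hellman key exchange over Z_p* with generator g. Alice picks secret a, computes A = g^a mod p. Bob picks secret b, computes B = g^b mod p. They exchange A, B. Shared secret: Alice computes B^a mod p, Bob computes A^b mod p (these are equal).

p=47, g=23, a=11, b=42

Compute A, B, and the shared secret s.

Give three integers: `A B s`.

Answer: 40 16 12

Derivation:
A = 23^11 mod 47  (bits of 11 = 1011)
  bit 0 = 1: r = r^2 * 23 mod 47 = 1^2 * 23 = 1*23 = 23
  bit 1 = 0: r = r^2 mod 47 = 23^2 = 12
  bit 2 = 1: r = r^2 * 23 mod 47 = 12^2 * 23 = 3*23 = 22
  bit 3 = 1: r = r^2 * 23 mod 47 = 22^2 * 23 = 14*23 = 40
  -> A = 40
B = 23^42 mod 47  (bits of 42 = 101010)
  bit 0 = 1: r = r^2 * 23 mod 47 = 1^2 * 23 = 1*23 = 23
  bit 1 = 0: r = r^2 mod 47 = 23^2 = 12
  bit 2 = 1: r = r^2 * 23 mod 47 = 12^2 * 23 = 3*23 = 22
  bit 3 = 0: r = r^2 mod 47 = 22^2 = 14
  bit 4 = 1: r = r^2 * 23 mod 47 = 14^2 * 23 = 8*23 = 43
  bit 5 = 0: r = r^2 mod 47 = 43^2 = 16
  -> B = 16
s = B^a = 16^11 mod 47  (bits of 11 = 1011)
  bit 0 = 1: r = r^2 * 16 mod 47 = 1^2 * 16 = 1*16 = 16
  bit 1 = 0: r = r^2 mod 47 = 16^2 = 21
  bit 2 = 1: r = r^2 * 16 mod 47 = 21^2 * 16 = 18*16 = 6
  bit 3 = 1: r = r^2 * 16 mod 47 = 6^2 * 16 = 36*16 = 12
  -> s = B^a = 12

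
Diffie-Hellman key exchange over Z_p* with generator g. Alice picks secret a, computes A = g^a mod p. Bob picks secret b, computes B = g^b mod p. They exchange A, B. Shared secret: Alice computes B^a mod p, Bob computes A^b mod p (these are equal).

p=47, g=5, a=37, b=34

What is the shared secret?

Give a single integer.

Answer: 17

Derivation:
A = 5^37 mod 47  (bits of 37 = 100101)
  bit 0 = 1: r = r^2 * 5 mod 47 = 1^2 * 5 = 1*5 = 5
  bit 1 = 0: r = r^2 mod 47 = 5^2 = 25
  bit 2 = 0: r = r^2 mod 47 = 25^2 = 14
  bit 3 = 1: r = r^2 * 5 mod 47 = 14^2 * 5 = 8*5 = 40
  bit 4 = 0: r = r^2 mod 47 = 40^2 = 2
  bit 5 = 1: r = r^2 * 5 mod 47 = 2^2 * 5 = 4*5 = 20
  -> A = 20
B = 5^34 mod 47  (bits of 34 = 100010)
  bit 0 = 1: r = r^2 * 5 mod 47 = 1^2 * 5 = 1*5 = 5
  bit 1 = 0: r = r^2 mod 47 = 5^2 = 25
  bit 2 = 0: r = r^2 mod 47 = 25^2 = 14
  bit 3 = 0: r = r^2 mod 47 = 14^2 = 8
  bit 4 = 1: r = r^2 * 5 mod 47 = 8^2 * 5 = 17*5 = 38
  bit 5 = 0: r = r^2 mod 47 = 38^2 = 34
  -> B = 34
s = B^a = 34^37 mod 47  (bits of 37 = 100101)
  bit 0 = 1: r = r^2 * 34 mod 47 = 1^2 * 34 = 1*34 = 34
  bit 1 = 0: r = r^2 mod 47 = 34^2 = 28
  bit 2 = 0: r = r^2 mod 47 = 28^2 = 32
  bit 3 = 1: r = r^2 * 34 mod 47 = 32^2 * 34 = 37*34 = 36
  bit 4 = 0: r = r^2 mod 47 = 36^2 = 27
  bit 5 = 1: r = r^2 * 34 mod 47 = 27^2 * 34 = 24*34 = 17
  -> s = B^a = 17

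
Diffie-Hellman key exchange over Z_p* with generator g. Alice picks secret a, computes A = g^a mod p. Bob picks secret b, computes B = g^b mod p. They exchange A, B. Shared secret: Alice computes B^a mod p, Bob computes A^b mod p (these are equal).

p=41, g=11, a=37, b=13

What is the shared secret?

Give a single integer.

A = 11^37 mod 41  (bits of 37 = 100101)
  bit 0 = 1: r = r^2 * 11 mod 41 = 1^2 * 11 = 1*11 = 11
  bit 1 = 0: r = r^2 mod 41 = 11^2 = 39
  bit 2 = 0: r = r^2 mod 41 = 39^2 = 4
  bit 3 = 1: r = r^2 * 11 mod 41 = 4^2 * 11 = 16*11 = 12
  bit 4 = 0: r = r^2 mod 41 = 12^2 = 21
  bit 5 = 1: r = r^2 * 11 mod 41 = 21^2 * 11 = 31*11 = 13
  -> A = 13
B = 11^13 mod 41  (bits of 13 = 1101)
  bit 0 = 1: r = r^2 * 11 mod 41 = 1^2 * 11 = 1*11 = 11
  bit 1 = 1: r = r^2 * 11 mod 41 = 11^2 * 11 = 39*11 = 19
  bit 2 = 0: r = r^2 mod 41 = 19^2 = 33
  bit 3 = 1: r = r^2 * 11 mod 41 = 33^2 * 11 = 23*11 = 7
  -> B = 7
s = B^a = 7^37 mod 41  (bits of 37 = 100101)
  bit 0 = 1: r = r^2 * 7 mod 41 = 1^2 * 7 = 1*7 = 7
  bit 1 = 0: r = r^2 mod 41 = 7^2 = 8
  bit 2 = 0: r = r^2 mod 41 = 8^2 = 23
  bit 3 = 1: r = r^2 * 7 mod 41 = 23^2 * 7 = 37*7 = 13
  bit 4 = 0: r = r^2 mod 41 = 13^2 = 5
  bit 5 = 1: r = r^2 * 7 mod 41 = 5^2 * 7 = 25*7 = 11
  -> s = B^a = 11

Answer: 11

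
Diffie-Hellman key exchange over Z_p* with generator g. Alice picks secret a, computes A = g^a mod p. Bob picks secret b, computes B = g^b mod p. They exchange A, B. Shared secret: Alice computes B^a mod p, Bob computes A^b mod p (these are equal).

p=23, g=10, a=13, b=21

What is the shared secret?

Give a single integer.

A = 10^13 mod 23  (bits of 13 = 1101)
  bit 0 = 1: r = r^2 * 10 mod 23 = 1^2 * 10 = 1*10 = 10
  bit 1 = 1: r = r^2 * 10 mod 23 = 10^2 * 10 = 8*10 = 11
  bit 2 = 0: r = r^2 mod 23 = 11^2 = 6
  bit 3 = 1: r = r^2 * 10 mod 23 = 6^2 * 10 = 13*10 = 15
  -> A = 15
B = 10^21 mod 23  (bits of 21 = 10101)
  bit 0 = 1: r = r^2 * 10 mod 23 = 1^2 * 10 = 1*10 = 10
  bit 1 = 0: r = r^2 mod 23 = 10^2 = 8
  bit 2 = 1: r = r^2 * 10 mod 23 = 8^2 * 10 = 18*10 = 19
  bit 3 = 0: r = r^2 mod 23 = 19^2 = 16
  bit 4 = 1: r = r^2 * 10 mod 23 = 16^2 * 10 = 3*10 = 7
  -> B = 7
s = B^a = 7^13 mod 23  (bits of 13 = 1101)
  bit 0 = 1: r = r^2 * 7 mod 23 = 1^2 * 7 = 1*7 = 7
  bit 1 = 1: r = r^2 * 7 mod 23 = 7^2 * 7 = 3*7 = 21
  bit 2 = 0: r = r^2 mod 23 = 21^2 = 4
  bit 3 = 1: r = r^2 * 7 mod 23 = 4^2 * 7 = 16*7 = 20
  -> s = B^a = 20

Answer: 20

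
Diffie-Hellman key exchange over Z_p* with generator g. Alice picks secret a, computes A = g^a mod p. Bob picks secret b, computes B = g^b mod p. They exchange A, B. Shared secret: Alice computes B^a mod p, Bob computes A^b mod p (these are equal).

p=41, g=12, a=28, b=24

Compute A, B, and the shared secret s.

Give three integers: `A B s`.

A = 12^28 mod 41  (bits of 28 = 11100)
  bit 0 = 1: r = r^2 * 12 mod 41 = 1^2 * 12 = 1*12 = 12
  bit 1 = 1: r = r^2 * 12 mod 41 = 12^2 * 12 = 21*12 = 6
  bit 2 = 1: r = r^2 * 12 mod 41 = 6^2 * 12 = 36*12 = 22
  bit 3 = 0: r = r^2 mod 41 = 22^2 = 33
  bit 4 = 0: r = r^2 mod 41 = 33^2 = 23
  -> A = 23
B = 12^24 mod 41  (bits of 24 = 11000)
  bit 0 = 1: r = r^2 * 12 mod 41 = 1^2 * 12 = 1*12 = 12
  bit 1 = 1: r = r^2 * 12 mod 41 = 12^2 * 12 = 21*12 = 6
  bit 2 = 0: r = r^2 mod 41 = 6^2 = 36
  bit 3 = 0: r = r^2 mod 41 = 36^2 = 25
  bit 4 = 0: r = r^2 mod 41 = 25^2 = 10
  -> B = 10
s = B^a = 10^28 mod 41  (bits of 28 = 11100)
  bit 0 = 1: r = r^2 * 10 mod 41 = 1^2 * 10 = 1*10 = 10
  bit 1 = 1: r = r^2 * 10 mod 41 = 10^2 * 10 = 18*10 = 16
  bit 2 = 1: r = r^2 * 10 mod 41 = 16^2 * 10 = 10*10 = 18
  bit 3 = 0: r = r^2 mod 41 = 18^2 = 37
  bit 4 = 0: r = r^2 mod 41 = 37^2 = 16
  -> s = B^a = 16

Answer: 23 10 16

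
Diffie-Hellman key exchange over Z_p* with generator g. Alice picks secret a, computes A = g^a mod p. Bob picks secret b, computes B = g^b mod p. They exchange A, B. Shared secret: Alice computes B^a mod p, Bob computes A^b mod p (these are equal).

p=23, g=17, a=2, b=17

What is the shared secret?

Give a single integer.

A = 17^2 mod 23  (bits of 2 = 10)
  bit 0 = 1: r = r^2 * 17 mod 23 = 1^2 * 17 = 1*17 = 17
  bit 1 = 0: r = r^2 mod 23 = 17^2 = 13
  -> A = 13
B = 17^17 mod 23  (bits of 17 = 10001)
  bit 0 = 1: r = r^2 * 17 mod 23 = 1^2 * 17 = 1*17 = 17
  bit 1 = 0: r = r^2 mod 23 = 17^2 = 13
  bit 2 = 0: r = r^2 mod 23 = 13^2 = 8
  bit 3 = 0: r = r^2 mod 23 = 8^2 = 18
  bit 4 = 1: r = r^2 * 17 mod 23 = 18^2 * 17 = 2*17 = 11
  -> B = 11
s = B^a = 11^2 mod 23  (bits of 2 = 10)
  bit 0 = 1: r = r^2 * 11 mod 23 = 1^2 * 11 = 1*11 = 11
  bit 1 = 0: r = r^2 mod 23 = 11^2 = 6
  -> s = B^a = 6

Answer: 6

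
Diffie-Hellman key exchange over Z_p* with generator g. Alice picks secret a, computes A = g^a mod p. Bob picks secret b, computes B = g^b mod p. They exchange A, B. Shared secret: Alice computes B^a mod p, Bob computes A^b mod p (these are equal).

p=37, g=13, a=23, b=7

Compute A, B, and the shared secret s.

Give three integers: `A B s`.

A = 13^23 mod 37  (bits of 23 = 10111)
  bit 0 = 1: r = r^2 * 13 mod 37 = 1^2 * 13 = 1*13 = 13
  bit 1 = 0: r = r^2 mod 37 = 13^2 = 21
  bit 2 = 1: r = r^2 * 13 mod 37 = 21^2 * 13 = 34*13 = 35
  bit 3 = 1: r = r^2 * 13 mod 37 = 35^2 * 13 = 4*13 = 15
  bit 4 = 1: r = r^2 * 13 mod 37 = 15^2 * 13 = 3*13 = 2
  -> A = 2
B = 13^7 mod 37  (bits of 7 = 111)
  bit 0 = 1: r = r^2 * 13 mod 37 = 1^2 * 13 = 1*13 = 13
  bit 1 = 1: r = r^2 * 13 mod 37 = 13^2 * 13 = 21*13 = 14
  bit 2 = 1: r = r^2 * 13 mod 37 = 14^2 * 13 = 11*13 = 32
  -> B = 32
s = B^a = 32^23 mod 37  (bits of 23 = 10111)
  bit 0 = 1: r = r^2 * 32 mod 37 = 1^2 * 32 = 1*32 = 32
  bit 1 = 0: r = r^2 mod 37 = 32^2 = 25
  bit 2 = 1: r = r^2 * 32 mod 37 = 25^2 * 32 = 33*32 = 20
  bit 3 = 1: r = r^2 * 32 mod 37 = 20^2 * 32 = 30*32 = 35
  bit 4 = 1: r = r^2 * 32 mod 37 = 35^2 * 32 = 4*32 = 17
  -> s = B^a = 17

Answer: 2 32 17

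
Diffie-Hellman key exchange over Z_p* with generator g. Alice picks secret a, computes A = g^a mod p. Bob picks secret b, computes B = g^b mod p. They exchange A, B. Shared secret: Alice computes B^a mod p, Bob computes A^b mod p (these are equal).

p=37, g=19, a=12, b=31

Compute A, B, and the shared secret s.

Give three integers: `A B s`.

A = 19^12 mod 37  (bits of 12 = 1100)
  bit 0 = 1: r = r^2 * 19 mod 37 = 1^2 * 19 = 1*19 = 19
  bit 1 = 1: r = r^2 * 19 mod 37 = 19^2 * 19 = 28*19 = 14
  bit 2 = 0: r = r^2 mod 37 = 14^2 = 11
  bit 3 = 0: r = r^2 mod 37 = 11^2 = 10
  -> A = 10
B = 19^31 mod 37  (bits of 31 = 11111)
  bit 0 = 1: r = r^2 * 19 mod 37 = 1^2 * 19 = 1*19 = 19
  bit 1 = 1: r = r^2 * 19 mod 37 = 19^2 * 19 = 28*19 = 14
  bit 2 = 1: r = r^2 * 19 mod 37 = 14^2 * 19 = 11*19 = 24
  bit 3 = 1: r = r^2 * 19 mod 37 = 24^2 * 19 = 21*19 = 29
  bit 4 = 1: r = r^2 * 19 mod 37 = 29^2 * 19 = 27*19 = 32
  -> B = 32
s = B^a = 32^12 mod 37  (bits of 12 = 1100)
  bit 0 = 1: r = r^2 * 32 mod 37 = 1^2 * 32 = 1*32 = 32
  bit 1 = 1: r = r^2 * 32 mod 37 = 32^2 * 32 = 25*32 = 23
  bit 2 = 0: r = r^2 mod 37 = 23^2 = 11
  bit 3 = 0: r = r^2 mod 37 = 11^2 = 10
  -> s = B^a = 10

Answer: 10 32 10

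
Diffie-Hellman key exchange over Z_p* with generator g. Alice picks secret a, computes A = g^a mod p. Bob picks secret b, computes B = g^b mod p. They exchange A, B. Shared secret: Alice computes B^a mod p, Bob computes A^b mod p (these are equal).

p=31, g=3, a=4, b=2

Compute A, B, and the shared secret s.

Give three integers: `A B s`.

Answer: 19 9 20

Derivation:
A = 3^4 mod 31  (bits of 4 = 100)
  bit 0 = 1: r = r^2 * 3 mod 31 = 1^2 * 3 = 1*3 = 3
  bit 1 = 0: r = r^2 mod 31 = 3^2 = 9
  bit 2 = 0: r = r^2 mod 31 = 9^2 = 19
  -> A = 19
B = 3^2 mod 31  (bits of 2 = 10)
  bit 0 = 1: r = r^2 * 3 mod 31 = 1^2 * 3 = 1*3 = 3
  bit 1 = 0: r = r^2 mod 31 = 3^2 = 9
  -> B = 9
s = B^a = 9^4 mod 31  (bits of 4 = 100)
  bit 0 = 1: r = r^2 * 9 mod 31 = 1^2 * 9 = 1*9 = 9
  bit 1 = 0: r = r^2 mod 31 = 9^2 = 19
  bit 2 = 0: r = r^2 mod 31 = 19^2 = 20
  -> s = B^a = 20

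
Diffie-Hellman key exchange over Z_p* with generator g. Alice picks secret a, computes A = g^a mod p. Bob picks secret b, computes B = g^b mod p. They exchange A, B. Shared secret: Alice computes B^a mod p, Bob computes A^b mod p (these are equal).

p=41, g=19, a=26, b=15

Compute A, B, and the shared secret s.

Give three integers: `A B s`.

Answer: 20 3 9

Derivation:
A = 19^26 mod 41  (bits of 26 = 11010)
  bit 0 = 1: r = r^2 * 19 mod 41 = 1^2 * 19 = 1*19 = 19
  bit 1 = 1: r = r^2 * 19 mod 41 = 19^2 * 19 = 33*19 = 12
  bit 2 = 0: r = r^2 mod 41 = 12^2 = 21
  bit 3 = 1: r = r^2 * 19 mod 41 = 21^2 * 19 = 31*19 = 15
  bit 4 = 0: r = r^2 mod 41 = 15^2 = 20
  -> A = 20
B = 19^15 mod 41  (bits of 15 = 1111)
  bit 0 = 1: r = r^2 * 19 mod 41 = 1^2 * 19 = 1*19 = 19
  bit 1 = 1: r = r^2 * 19 mod 41 = 19^2 * 19 = 33*19 = 12
  bit 2 = 1: r = r^2 * 19 mod 41 = 12^2 * 19 = 21*19 = 30
  bit 3 = 1: r = r^2 * 19 mod 41 = 30^2 * 19 = 39*19 = 3
  -> B = 3
s = B^a = 3^26 mod 41  (bits of 26 = 11010)
  bit 0 = 1: r = r^2 * 3 mod 41 = 1^2 * 3 = 1*3 = 3
  bit 1 = 1: r = r^2 * 3 mod 41 = 3^2 * 3 = 9*3 = 27
  bit 2 = 0: r = r^2 mod 41 = 27^2 = 32
  bit 3 = 1: r = r^2 * 3 mod 41 = 32^2 * 3 = 40*3 = 38
  bit 4 = 0: r = r^2 mod 41 = 38^2 = 9
  -> s = B^a = 9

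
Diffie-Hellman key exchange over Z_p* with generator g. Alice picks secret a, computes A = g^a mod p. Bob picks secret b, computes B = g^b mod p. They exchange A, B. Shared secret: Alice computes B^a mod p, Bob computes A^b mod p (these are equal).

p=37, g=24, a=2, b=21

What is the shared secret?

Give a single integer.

Answer: 11

Derivation:
A = 24^2 mod 37  (bits of 2 = 10)
  bit 0 = 1: r = r^2 * 24 mod 37 = 1^2 * 24 = 1*24 = 24
  bit 1 = 0: r = r^2 mod 37 = 24^2 = 21
  -> A = 21
B = 24^21 mod 37  (bits of 21 = 10101)
  bit 0 = 1: r = r^2 * 24 mod 37 = 1^2 * 24 = 1*24 = 24
  bit 1 = 0: r = r^2 mod 37 = 24^2 = 21
  bit 2 = 1: r = r^2 * 24 mod 37 = 21^2 * 24 = 34*24 = 2
  bit 3 = 0: r = r^2 mod 37 = 2^2 = 4
  bit 4 = 1: r = r^2 * 24 mod 37 = 4^2 * 24 = 16*24 = 14
  -> B = 14
s = B^a = 14^2 mod 37  (bits of 2 = 10)
  bit 0 = 1: r = r^2 * 14 mod 37 = 1^2 * 14 = 1*14 = 14
  bit 1 = 0: r = r^2 mod 37 = 14^2 = 11
  -> s = B^a = 11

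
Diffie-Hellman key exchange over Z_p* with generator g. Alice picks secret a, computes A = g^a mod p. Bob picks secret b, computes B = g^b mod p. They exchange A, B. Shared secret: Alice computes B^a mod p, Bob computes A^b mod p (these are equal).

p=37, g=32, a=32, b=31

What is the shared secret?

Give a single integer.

Answer: 12

Derivation:
A = 32^32 mod 37  (bits of 32 = 100000)
  bit 0 = 1: r = r^2 * 32 mod 37 = 1^2 * 32 = 1*32 = 32
  bit 1 = 0: r = r^2 mod 37 = 32^2 = 25
  bit 2 = 0: r = r^2 mod 37 = 25^2 = 33
  bit 3 = 0: r = r^2 mod 37 = 33^2 = 16
  bit 4 = 0: r = r^2 mod 37 = 16^2 = 34
  bit 5 = 0: r = r^2 mod 37 = 34^2 = 9
  -> A = 9
B = 32^31 mod 37  (bits of 31 = 11111)
  bit 0 = 1: r = r^2 * 32 mod 37 = 1^2 * 32 = 1*32 = 32
  bit 1 = 1: r = r^2 * 32 mod 37 = 32^2 * 32 = 25*32 = 23
  bit 2 = 1: r = r^2 * 32 mod 37 = 23^2 * 32 = 11*32 = 19
  bit 3 = 1: r = r^2 * 32 mod 37 = 19^2 * 32 = 28*32 = 8
  bit 4 = 1: r = r^2 * 32 mod 37 = 8^2 * 32 = 27*32 = 13
  -> B = 13
s = B^a = 13^32 mod 37  (bits of 32 = 100000)
  bit 0 = 1: r = r^2 * 13 mod 37 = 1^2 * 13 = 1*13 = 13
  bit 1 = 0: r = r^2 mod 37 = 13^2 = 21
  bit 2 = 0: r = r^2 mod 37 = 21^2 = 34
  bit 3 = 0: r = r^2 mod 37 = 34^2 = 9
  bit 4 = 0: r = r^2 mod 37 = 9^2 = 7
  bit 5 = 0: r = r^2 mod 37 = 7^2 = 12
  -> s = B^a = 12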